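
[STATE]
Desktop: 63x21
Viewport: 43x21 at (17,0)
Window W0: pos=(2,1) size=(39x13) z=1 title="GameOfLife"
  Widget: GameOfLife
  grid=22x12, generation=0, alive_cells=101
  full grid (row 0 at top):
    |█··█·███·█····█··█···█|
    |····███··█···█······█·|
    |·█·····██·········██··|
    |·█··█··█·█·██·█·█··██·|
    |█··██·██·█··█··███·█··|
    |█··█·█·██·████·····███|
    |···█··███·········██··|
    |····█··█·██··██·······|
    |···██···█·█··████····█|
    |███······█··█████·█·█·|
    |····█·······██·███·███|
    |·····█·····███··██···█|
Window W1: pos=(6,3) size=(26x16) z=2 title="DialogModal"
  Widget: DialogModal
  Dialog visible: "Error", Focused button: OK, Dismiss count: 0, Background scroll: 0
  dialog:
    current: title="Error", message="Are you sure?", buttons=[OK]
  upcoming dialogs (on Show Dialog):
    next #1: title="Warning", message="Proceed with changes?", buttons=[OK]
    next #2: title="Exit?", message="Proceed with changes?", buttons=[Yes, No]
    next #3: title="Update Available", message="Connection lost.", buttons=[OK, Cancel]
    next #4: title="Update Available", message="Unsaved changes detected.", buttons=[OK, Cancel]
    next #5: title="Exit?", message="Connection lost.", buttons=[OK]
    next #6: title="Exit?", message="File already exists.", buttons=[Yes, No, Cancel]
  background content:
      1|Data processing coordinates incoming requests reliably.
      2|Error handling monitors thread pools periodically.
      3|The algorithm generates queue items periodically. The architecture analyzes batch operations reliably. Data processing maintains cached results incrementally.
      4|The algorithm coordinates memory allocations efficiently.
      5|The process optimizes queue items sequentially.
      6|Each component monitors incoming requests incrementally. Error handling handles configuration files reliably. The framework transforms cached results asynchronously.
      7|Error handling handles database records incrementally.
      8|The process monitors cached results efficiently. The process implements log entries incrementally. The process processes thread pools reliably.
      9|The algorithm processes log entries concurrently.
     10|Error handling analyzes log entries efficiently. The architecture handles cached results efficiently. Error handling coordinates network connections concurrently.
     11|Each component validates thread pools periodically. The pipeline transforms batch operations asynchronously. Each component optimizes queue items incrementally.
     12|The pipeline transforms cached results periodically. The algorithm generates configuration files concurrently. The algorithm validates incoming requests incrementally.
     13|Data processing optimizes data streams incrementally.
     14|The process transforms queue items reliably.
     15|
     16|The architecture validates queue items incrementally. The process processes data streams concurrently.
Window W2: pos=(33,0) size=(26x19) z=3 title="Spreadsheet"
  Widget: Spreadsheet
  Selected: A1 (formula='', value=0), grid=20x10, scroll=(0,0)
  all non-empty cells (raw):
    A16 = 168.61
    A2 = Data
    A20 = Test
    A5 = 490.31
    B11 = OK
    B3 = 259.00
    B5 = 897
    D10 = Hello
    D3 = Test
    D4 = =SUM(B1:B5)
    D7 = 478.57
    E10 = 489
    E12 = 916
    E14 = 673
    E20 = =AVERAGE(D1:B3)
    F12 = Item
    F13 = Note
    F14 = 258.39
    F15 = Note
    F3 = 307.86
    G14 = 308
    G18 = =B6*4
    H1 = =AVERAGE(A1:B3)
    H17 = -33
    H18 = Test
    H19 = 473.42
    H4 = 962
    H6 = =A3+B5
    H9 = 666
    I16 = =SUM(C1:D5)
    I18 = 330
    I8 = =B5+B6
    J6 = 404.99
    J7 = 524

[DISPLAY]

                ┏━━━━━━━━━━━━━━━━━━━━━━━━┓ 
━━━━━━━━━━━━━━━━┃ Spreadsheet            ┃ 
                ┠────────────────────────┨ 
━━━━━━━━━━━━━━┓─┃A1:                     ┃ 
al            ┃ ┃       A       B       C┃ 
──────────────┨ ┃------------------------┃ 
ssing coordina┃ ┃  1      [0]       0    ┃ 
ling monitors ┃ ┃  2 Data           0    ┃ 
thm generates ┃ ┃  3        0     259    ┃ 
─────────┐nate┃ ┃  4        0       0    ┃ 
rror     │s qu┃ ┃  5   490.31     897    ┃ 
ou sure? │ors ┃ ┃  6        0       0    ┃ 
[OK]     │es d┃ ┃  7        0       0    ┃ 
─────────┘ cac┃━┃  8        0       0    ┃ 
thm processes ┃ ┃  9        0       0    ┃ 
ling analyzes ┃ ┃ 10        0       0    ┃ 
nent validates┃ ┃ 11        0OK          ┃ 
ne transforms ┃ ┃ 12        0       0    ┃ 
━━━━━━━━━━━━━━┛ ┗━━━━━━━━━━━━━━━━━━━━━━━━┛ 
                                           
                                           


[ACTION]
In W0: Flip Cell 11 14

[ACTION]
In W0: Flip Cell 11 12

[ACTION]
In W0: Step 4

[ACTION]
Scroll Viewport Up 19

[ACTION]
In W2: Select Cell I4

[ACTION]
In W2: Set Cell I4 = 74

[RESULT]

                ┏━━━━━━━━━━━━━━━━━━━━━━━━┓ 
━━━━━━━━━━━━━━━━┃ Spreadsheet            ┃ 
                ┠────────────────────────┨ 
━━━━━━━━━━━━━━┓─┃I4: 74                  ┃ 
al            ┃ ┃       A       B       C┃ 
──────────────┨ ┃------------------------┃ 
ssing coordina┃ ┃  1        0       0    ┃ 
ling monitors ┃ ┃  2 Data           0    ┃ 
thm generates ┃ ┃  3        0     259    ┃ 
─────────┐nate┃ ┃  4        0       0    ┃ 
rror     │s qu┃ ┃  5   490.31     897    ┃ 
ou sure? │ors ┃ ┃  6        0       0    ┃ 
[OK]     │es d┃ ┃  7        0       0    ┃ 
─────────┘ cac┃━┃  8        0       0    ┃ 
thm processes ┃ ┃  9        0       0    ┃ 
ling analyzes ┃ ┃ 10        0       0    ┃ 
nent validates┃ ┃ 11        0OK          ┃ 
ne transforms ┃ ┃ 12        0       0    ┃ 
━━━━━━━━━━━━━━┛ ┗━━━━━━━━━━━━━━━━━━━━━━━━┛ 
                                           
                                           


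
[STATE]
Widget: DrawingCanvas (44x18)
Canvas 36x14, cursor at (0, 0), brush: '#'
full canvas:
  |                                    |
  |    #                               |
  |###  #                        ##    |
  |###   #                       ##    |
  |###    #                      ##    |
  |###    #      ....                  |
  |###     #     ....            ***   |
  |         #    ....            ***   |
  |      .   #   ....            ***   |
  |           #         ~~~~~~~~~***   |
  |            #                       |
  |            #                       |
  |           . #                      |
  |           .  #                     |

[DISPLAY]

+                                           
    #                                       
###  #                        ##            
###   #                       ##            
###    #                      ##            
###    #      ....                          
###     #     ....            ***           
         #    ....            ***           
      .   #   ....            ***           
           #         ~~~~~~~~~***           
            #                               
            #                               
           . #                              
           .  #                             
                                            
                                            
                                            
                                            


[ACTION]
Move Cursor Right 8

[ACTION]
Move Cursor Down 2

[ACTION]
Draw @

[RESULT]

                                            
    #                                       
###  #  @                     ##            
###   #                       ##            
###    #                      ##            
###    #      ....                          
###     #     ....            ***           
         #    ....            ***           
      .   #   ....            ***           
           #         ~~~~~~~~~***           
            #                               
            #                               
           . #                              
           .  #                             
                                            
                                            
                                            
                                            


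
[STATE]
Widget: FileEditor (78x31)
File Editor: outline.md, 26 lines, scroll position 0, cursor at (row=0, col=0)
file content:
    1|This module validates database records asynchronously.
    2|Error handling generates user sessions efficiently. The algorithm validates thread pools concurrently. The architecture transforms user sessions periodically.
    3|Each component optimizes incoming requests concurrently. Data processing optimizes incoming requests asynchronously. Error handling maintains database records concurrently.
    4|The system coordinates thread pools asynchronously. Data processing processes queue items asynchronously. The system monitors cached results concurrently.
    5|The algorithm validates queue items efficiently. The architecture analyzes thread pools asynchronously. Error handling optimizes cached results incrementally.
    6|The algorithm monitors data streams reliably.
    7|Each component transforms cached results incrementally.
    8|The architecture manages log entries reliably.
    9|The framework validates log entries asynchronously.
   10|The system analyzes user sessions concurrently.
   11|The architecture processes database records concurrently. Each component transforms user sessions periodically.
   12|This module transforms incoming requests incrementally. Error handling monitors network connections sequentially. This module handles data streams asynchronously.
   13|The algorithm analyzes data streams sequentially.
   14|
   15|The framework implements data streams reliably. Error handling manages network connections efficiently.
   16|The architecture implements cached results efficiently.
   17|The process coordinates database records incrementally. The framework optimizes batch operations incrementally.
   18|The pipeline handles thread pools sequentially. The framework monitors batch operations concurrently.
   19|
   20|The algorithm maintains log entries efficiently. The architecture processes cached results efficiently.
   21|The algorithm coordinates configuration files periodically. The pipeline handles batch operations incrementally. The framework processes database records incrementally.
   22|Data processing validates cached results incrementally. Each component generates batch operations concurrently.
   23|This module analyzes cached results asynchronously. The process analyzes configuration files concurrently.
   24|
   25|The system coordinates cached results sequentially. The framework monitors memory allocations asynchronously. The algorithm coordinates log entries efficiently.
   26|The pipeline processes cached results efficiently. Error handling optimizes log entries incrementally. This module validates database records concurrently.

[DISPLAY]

█his module validates database records asynchronously.                       ▲
Error handling generates user sessions efficiently. The algorithm validates t█
Each component optimizes incoming requests concurrently. Data processing opti░
The system coordinates thread pools asynchronously. Data processing processes░
The algorithm validates queue items efficiently. The architecture analyzes th░
The algorithm monitors data streams reliably.                                ░
Each component transforms cached results incrementally.                      ░
The architecture manages log entries reliably.                               ░
The framework validates log entries asynchronously.                          ░
The system analyzes user sessions concurrently.                              ░
The architecture processes database records concurrently. Each component tran░
This module transforms incoming requests incrementally. Error handling monito░
The algorithm analyzes data streams sequentially.                            ░
                                                                             ░
The framework implements data streams reliably. Error handling manages networ░
The architecture implements cached results efficiently.                      ░
The process coordinates database records incrementally. The framework optimiz░
The pipeline handles thread pools sequentially. The framework monitors batch ░
                                                                             ░
The algorithm maintains log entries efficiently. The architecture processes c░
The algorithm coordinates configuration files periodically. The pipeline hand░
Data processing validates cached results incrementally. Each component genera░
This module analyzes cached results asynchronously. The process analyzes conf░
                                                                             ░
The system coordinates cached results sequentially. The framework monitors me░
The pipeline processes cached results efficiently. Error handling optimizes l░
                                                                             ░
                                                                             ░
                                                                             ░
                                                                             ░
                                                                             ▼


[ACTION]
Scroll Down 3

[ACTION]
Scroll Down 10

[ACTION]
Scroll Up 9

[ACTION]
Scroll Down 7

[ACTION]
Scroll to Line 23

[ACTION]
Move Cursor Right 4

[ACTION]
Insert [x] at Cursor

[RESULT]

Thisx█module validates database records asynchronously.                      ▲
Error handling generates user sessions efficiently. The algorithm validates t█
Each component optimizes incoming requests concurrently. Data processing opti░
The system coordinates thread pools asynchronously. Data processing processes░
The algorithm validates queue items efficiently. The architecture analyzes th░
The algorithm monitors data streams reliably.                                ░
Each component transforms cached results incrementally.                      ░
The architecture manages log entries reliably.                               ░
The framework validates log entries asynchronously.                          ░
The system analyzes user sessions concurrently.                              ░
The architecture processes database records concurrently. Each component tran░
This module transforms incoming requests incrementally. Error handling monito░
The algorithm analyzes data streams sequentially.                            ░
                                                                             ░
The framework implements data streams reliably. Error handling manages networ░
The architecture implements cached results efficiently.                      ░
The process coordinates database records incrementally. The framework optimiz░
The pipeline handles thread pools sequentially. The framework monitors batch ░
                                                                             ░
The algorithm maintains log entries efficiently. The architecture processes c░
The algorithm coordinates configuration files periodically. The pipeline hand░
Data processing validates cached results incrementally. Each component genera░
This module analyzes cached results asynchronously. The process analyzes conf░
                                                                             ░
The system coordinates cached results sequentially. The framework monitors me░
The pipeline processes cached results efficiently. Error handling optimizes l░
                                                                             ░
                                                                             ░
                                                                             ░
                                                                             ░
                                                                             ▼


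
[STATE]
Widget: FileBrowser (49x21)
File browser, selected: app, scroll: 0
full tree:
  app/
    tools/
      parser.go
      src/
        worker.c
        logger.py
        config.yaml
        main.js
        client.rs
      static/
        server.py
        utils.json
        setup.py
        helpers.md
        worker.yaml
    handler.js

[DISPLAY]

> [-] app/                                       
    [+] tools/                                   
    handler.js                                   
                                                 
                                                 
                                                 
                                                 
                                                 
                                                 
                                                 
                                                 
                                                 
                                                 
                                                 
                                                 
                                                 
                                                 
                                                 
                                                 
                                                 
                                                 


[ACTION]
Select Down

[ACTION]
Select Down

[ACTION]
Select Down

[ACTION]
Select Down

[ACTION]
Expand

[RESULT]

  [-] app/                                       
    [+] tools/                                   
  > handler.js                                   
                                                 
                                                 
                                                 
                                                 
                                                 
                                                 
                                                 
                                                 
                                                 
                                                 
                                                 
                                                 
                                                 
                                                 
                                                 
                                                 
                                                 
                                                 


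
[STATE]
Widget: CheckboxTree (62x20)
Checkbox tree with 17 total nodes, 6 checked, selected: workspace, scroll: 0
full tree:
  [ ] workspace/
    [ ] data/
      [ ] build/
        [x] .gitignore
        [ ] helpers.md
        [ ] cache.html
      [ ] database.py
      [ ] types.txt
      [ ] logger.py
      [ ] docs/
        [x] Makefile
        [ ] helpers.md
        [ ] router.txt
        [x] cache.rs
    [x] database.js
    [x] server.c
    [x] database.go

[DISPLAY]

>[-] workspace/                                               
   [-] data/                                                  
     [-] build/                                               
       [x] .gitignore                                         
       [ ] helpers.md                                         
       [ ] cache.html                                         
     [ ] database.py                                          
     [ ] types.txt                                            
     [ ] logger.py                                            
     [-] docs/                                                
       [x] Makefile                                           
       [ ] helpers.md                                         
       [ ] router.txt                                         
       [x] cache.rs                                           
   [x] database.js                                            
   [x] server.c                                               
   [x] database.go                                            
                                                              
                                                              
                                                              


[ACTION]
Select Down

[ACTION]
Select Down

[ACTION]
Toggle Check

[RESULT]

 [-] workspace/                                               
   [-] data/                                                  
>    [x] build/                                               
       [x] .gitignore                                         
       [x] helpers.md                                         
       [x] cache.html                                         
     [ ] database.py                                          
     [ ] types.txt                                            
     [ ] logger.py                                            
     [-] docs/                                                
       [x] Makefile                                           
       [ ] helpers.md                                         
       [ ] router.txt                                         
       [x] cache.rs                                           
   [x] database.js                                            
   [x] server.c                                               
   [x] database.go                                            
                                                              
                                                              
                                                              


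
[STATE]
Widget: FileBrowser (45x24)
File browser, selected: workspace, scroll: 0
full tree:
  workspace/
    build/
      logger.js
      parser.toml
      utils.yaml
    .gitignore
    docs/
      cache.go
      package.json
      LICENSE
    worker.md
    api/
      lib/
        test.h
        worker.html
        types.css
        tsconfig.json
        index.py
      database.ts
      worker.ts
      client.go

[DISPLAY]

> [-] workspace/                             
    [+] build/                               
    .gitignore                               
    [+] docs/                                
    worker.md                                
    [+] api/                                 
                                             
                                             
                                             
                                             
                                             
                                             
                                             
                                             
                                             
                                             
                                             
                                             
                                             
                                             
                                             
                                             
                                             
                                             


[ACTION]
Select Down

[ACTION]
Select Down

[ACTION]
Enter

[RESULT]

  [-] workspace/                             
    [+] build/                               
  > .gitignore                               
    [+] docs/                                
    worker.md                                
    [+] api/                                 
                                             
                                             
                                             
                                             
                                             
                                             
                                             
                                             
                                             
                                             
                                             
                                             
                                             
                                             
                                             
                                             
                                             
                                             


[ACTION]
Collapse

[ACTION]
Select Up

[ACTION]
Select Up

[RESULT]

> [-] workspace/                             
    [+] build/                               
    .gitignore                               
    [+] docs/                                
    worker.md                                
    [+] api/                                 
                                             
                                             
                                             
                                             
                                             
                                             
                                             
                                             
                                             
                                             
                                             
                                             
                                             
                                             
                                             
                                             
                                             
                                             


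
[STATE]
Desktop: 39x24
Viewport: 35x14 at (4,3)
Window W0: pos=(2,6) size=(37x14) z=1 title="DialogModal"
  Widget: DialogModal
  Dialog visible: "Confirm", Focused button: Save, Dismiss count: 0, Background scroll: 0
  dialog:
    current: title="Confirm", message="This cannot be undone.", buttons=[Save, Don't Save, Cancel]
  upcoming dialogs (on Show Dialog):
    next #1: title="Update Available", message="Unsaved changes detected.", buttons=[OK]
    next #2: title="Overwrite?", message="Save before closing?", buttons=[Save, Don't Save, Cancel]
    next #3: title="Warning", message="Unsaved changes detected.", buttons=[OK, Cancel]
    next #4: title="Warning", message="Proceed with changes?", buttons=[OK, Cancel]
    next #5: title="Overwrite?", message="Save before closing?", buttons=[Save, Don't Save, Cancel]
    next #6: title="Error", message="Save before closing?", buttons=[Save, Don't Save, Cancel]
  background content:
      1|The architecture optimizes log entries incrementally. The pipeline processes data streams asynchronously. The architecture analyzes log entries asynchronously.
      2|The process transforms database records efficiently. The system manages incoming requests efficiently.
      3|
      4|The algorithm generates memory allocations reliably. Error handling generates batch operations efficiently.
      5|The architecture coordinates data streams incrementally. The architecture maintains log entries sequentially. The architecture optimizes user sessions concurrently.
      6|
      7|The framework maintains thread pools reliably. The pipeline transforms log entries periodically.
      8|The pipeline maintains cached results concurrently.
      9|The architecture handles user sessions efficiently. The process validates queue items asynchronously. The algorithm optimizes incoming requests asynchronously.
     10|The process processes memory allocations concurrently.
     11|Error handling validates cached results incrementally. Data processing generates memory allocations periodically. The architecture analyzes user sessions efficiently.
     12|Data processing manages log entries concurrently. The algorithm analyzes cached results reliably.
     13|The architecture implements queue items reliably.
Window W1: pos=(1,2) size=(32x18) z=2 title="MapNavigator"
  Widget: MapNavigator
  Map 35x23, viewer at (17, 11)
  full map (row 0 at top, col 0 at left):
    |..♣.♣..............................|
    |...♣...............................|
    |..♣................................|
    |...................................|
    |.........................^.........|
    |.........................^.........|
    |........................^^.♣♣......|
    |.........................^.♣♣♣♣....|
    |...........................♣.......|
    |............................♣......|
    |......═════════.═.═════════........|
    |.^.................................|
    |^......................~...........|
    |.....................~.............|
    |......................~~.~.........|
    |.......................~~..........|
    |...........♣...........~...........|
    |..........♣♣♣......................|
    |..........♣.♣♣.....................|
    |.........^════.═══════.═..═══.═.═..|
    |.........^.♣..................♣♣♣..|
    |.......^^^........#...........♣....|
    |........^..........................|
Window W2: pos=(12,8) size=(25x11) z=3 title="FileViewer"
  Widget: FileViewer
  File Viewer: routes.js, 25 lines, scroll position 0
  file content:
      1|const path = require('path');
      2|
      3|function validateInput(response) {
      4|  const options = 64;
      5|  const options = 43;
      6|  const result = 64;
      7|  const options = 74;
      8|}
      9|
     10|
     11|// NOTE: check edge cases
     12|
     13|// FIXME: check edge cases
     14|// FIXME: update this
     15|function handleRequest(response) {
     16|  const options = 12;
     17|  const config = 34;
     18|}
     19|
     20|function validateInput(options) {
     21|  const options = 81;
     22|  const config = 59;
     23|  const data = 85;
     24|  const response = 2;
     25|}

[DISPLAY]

apNavigator                 ┃      
────────────────────────────┨      
.....................^......┃      
.....................^......┃━━━━━┓
....................^^.♣♣...┃     ┃
........┏━━━━━━━━━━━━━━━━━━━━━━━┓─┨
........┃ FileViewer            ┃r┃
........┠───────────────────────┨c┃
..══════┃const path = require('▲┃ ┃
........┃                      █┃o┃
........┃function validateInput░┃s┃
........┃  const options = 64; ░┃ ┃
........┃  const options = 43; ░┃l┃
........┃  const result = 64;  ░┃l┃


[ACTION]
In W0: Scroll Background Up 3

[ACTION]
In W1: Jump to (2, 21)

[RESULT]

apNavigator                 ┃      
────────────────────────────┨      
           .................┃      
           .................┃━━━━━┓
           ...........♣.....┃     ┃
        ┏━━━━━━━━━━━━━━━━━━━━━━━┓─┨
        ┃ FileViewer            ┃r┃
        ┠───────────────────────┨c┃
        ┃const path = require('▲┃ ┃
        ┃                      █┃o┃
        ┃function validateInput░┃s┃
        ┃  const options = 64; ░┃ ┃
        ┃  const options = 43; ░┃l┃
        ┃  const result = 64;  ░┃l┃


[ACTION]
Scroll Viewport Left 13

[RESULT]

 ┃ MapNavigator                 ┃  
 ┠──────────────────────────────┨  
 ┃             .................┃  
 ┃             .................┃━━
 ┃             ...........♣.....┃  
 ┃          ┏━━━━━━━━━━━━━━━━━━━━━━
 ┃          ┃ FileViewer           
 ┃          ┠──────────────────────
 ┃          ┃const path = require('
 ┃          ┃                      
 ┃          ┃function validateInput
 ┃          ┃  const options = 64; 
 ┃          ┃  const options = 43; 
 ┃          ┃  const result = 64;  


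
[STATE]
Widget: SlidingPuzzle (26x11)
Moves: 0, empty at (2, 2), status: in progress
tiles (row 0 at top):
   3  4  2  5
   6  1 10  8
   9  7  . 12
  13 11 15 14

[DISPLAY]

┌────┬────┬────┬────┐     
│  3 │  4 │  2 │  5 │     
├────┼────┼────┼────┤     
│  6 │  1 │ 10 │  8 │     
├────┼────┼────┼────┤     
│  9 │  7 │    │ 12 │     
├────┼────┼────┼────┤     
│ 13 │ 11 │ 15 │ 14 │     
└────┴────┴────┴────┘     
Moves: 0                  
                          


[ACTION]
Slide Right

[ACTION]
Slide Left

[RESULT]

┌────┬────┬────┬────┐     
│  3 │  4 │  2 │  5 │     
├────┼────┼────┼────┤     
│  6 │  1 │ 10 │  8 │     
├────┼────┼────┼────┤     
│  9 │  7 │    │ 12 │     
├────┼────┼────┼────┤     
│ 13 │ 11 │ 15 │ 14 │     
└────┴────┴────┴────┘     
Moves: 2                  
                          


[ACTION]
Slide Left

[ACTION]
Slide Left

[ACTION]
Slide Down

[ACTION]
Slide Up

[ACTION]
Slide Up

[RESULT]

┌────┬────┬────┬────┐     
│  3 │  4 │  2 │  5 │     
├────┼────┼────┼────┤     
│  6 │  1 │ 10 │  8 │     
├────┼────┼────┼────┤     
│  9 │  7 │ 12 │ 14 │     
├────┼────┼────┼────┤     
│ 13 │ 11 │ 15 │    │     
└────┴────┴────┴────┘     
Moves: 6                  
                          


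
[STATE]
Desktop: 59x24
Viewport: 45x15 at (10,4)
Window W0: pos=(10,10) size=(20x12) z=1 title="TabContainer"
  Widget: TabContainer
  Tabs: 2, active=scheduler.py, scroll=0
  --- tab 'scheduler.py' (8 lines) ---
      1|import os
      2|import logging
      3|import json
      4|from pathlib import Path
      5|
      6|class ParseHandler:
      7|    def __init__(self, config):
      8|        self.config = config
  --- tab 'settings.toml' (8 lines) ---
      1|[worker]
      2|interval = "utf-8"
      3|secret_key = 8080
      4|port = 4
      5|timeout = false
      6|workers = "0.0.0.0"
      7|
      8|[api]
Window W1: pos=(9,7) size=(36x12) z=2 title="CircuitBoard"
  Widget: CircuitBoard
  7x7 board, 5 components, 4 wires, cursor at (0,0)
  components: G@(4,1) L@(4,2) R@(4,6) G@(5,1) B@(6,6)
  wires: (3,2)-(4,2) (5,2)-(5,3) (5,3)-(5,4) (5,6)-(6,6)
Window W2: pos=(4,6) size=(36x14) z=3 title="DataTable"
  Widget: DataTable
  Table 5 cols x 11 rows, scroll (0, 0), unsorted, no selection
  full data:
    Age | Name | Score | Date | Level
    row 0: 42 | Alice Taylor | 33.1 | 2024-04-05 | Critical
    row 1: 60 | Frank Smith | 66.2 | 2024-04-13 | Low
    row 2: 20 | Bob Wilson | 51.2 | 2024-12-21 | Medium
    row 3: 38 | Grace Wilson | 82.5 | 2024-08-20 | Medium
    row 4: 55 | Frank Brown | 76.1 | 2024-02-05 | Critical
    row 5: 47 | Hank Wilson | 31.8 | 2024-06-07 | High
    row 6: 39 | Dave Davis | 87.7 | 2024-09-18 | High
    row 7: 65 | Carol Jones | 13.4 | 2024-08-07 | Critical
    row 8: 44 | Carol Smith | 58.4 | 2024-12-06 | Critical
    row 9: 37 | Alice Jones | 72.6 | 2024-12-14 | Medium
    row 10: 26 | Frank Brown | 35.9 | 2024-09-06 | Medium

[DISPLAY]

                                             
                                             
━━━━━━━━━━━━━━━━━━━━━━━━━━━━━┓               
Table                        ┃━━━━┓          
─────────────────────────────┨    ┃          
ame        │Score│Date      │┃────┨          
───────────┼─────┼──────────┼┃    ┃          
lice Taylor│33.1 │2024-04-05│┃    ┃          
rank Smith │66.2 │2024-04-13│┃    ┃          
ob Wilson  │51.2 │2024-12-21│┃    ┃          
race Wilson│82.5 │2024-08-20│┃    ┃          
rank Brown │76.1 │2024-02-05│┃    ┃          
ank Wilson │31.8 │2024-06-07│┃    ┃          
ave Davis  │87.7 │2024-09-18│┃    ┃          
arol Jones │13.4 │2024-08-07│┃━━━━┛          


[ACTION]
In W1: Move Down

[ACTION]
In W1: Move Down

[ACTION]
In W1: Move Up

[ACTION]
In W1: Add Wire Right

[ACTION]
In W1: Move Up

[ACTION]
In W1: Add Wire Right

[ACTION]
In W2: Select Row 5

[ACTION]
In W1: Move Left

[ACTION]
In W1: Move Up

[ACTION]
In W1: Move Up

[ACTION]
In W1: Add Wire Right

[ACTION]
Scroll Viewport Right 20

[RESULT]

                                             
                                             
━━━━━━━━━━━━━━━━━━━━━━━━━┓                   
e                        ┃━━━━┓              
─────────────────────────┨    ┃              
       │Score│Date      │┃────┨              
───────┼─────┼──────────┼┃    ┃              
 Taylor│33.1 │2024-04-05│┃    ┃              
 Smith │66.2 │2024-04-13│┃    ┃              
ilson  │51.2 │2024-12-21│┃    ┃              
 Wilson│82.5 │2024-08-20│┃    ┃              
 Brown │76.1 │2024-02-05│┃    ┃              
Wilson │31.8 │2024-06-07│┃    ┃              
Davis  │87.7 │2024-09-18│┃    ┃              
 Jones │13.4 │2024-08-07│┃━━━━┛              


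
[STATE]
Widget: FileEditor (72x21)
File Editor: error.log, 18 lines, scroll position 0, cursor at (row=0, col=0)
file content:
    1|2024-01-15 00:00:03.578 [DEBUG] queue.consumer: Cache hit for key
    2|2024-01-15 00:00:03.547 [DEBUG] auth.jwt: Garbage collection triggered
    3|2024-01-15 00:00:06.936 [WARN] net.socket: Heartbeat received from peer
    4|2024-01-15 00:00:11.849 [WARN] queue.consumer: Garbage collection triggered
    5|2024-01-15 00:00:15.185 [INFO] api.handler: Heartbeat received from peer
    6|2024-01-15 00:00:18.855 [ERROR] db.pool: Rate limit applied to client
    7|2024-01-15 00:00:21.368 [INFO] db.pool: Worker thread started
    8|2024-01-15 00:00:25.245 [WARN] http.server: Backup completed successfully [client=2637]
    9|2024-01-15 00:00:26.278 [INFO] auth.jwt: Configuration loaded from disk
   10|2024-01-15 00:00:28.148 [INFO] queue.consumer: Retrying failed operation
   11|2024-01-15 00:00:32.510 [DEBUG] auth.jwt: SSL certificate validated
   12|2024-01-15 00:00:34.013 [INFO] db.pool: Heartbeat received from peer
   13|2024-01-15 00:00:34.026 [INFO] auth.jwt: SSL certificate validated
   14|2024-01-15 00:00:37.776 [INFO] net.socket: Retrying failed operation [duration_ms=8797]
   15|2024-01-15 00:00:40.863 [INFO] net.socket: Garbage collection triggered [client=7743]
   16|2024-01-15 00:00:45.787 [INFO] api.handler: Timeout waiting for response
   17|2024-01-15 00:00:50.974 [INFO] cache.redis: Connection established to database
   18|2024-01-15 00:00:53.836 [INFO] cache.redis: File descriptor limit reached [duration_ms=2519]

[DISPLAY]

█024-01-15 00:00:03.578 [DEBUG] queue.consumer: Cache hit for key      ▲
2024-01-15 00:00:03.547 [DEBUG] auth.jwt: Garbage collection triggered █
2024-01-15 00:00:06.936 [WARN] net.socket: Heartbeat received from peer░
2024-01-15 00:00:11.849 [WARN] queue.consumer: Garbage collection trigg░
2024-01-15 00:00:15.185 [INFO] api.handler: Heartbeat received from pee░
2024-01-15 00:00:18.855 [ERROR] db.pool: Rate limit applied to client  ░
2024-01-15 00:00:21.368 [INFO] db.pool: Worker thread started          ░
2024-01-15 00:00:25.245 [WARN] http.server: Backup completed successful░
2024-01-15 00:00:26.278 [INFO] auth.jwt: Configuration loaded from disk░
2024-01-15 00:00:28.148 [INFO] queue.consumer: Retrying failed operatio░
2024-01-15 00:00:32.510 [DEBUG] auth.jwt: SSL certificate validated    ░
2024-01-15 00:00:34.013 [INFO] db.pool: Heartbeat received from peer   ░
2024-01-15 00:00:34.026 [INFO] auth.jwt: SSL certificate validated     ░
2024-01-15 00:00:37.776 [INFO] net.socket: Retrying failed operation [d░
2024-01-15 00:00:40.863 [INFO] net.socket: Garbage collection triggered░
2024-01-15 00:00:45.787 [INFO] api.handler: Timeout waiting for respons░
2024-01-15 00:00:50.974 [INFO] cache.redis: Connection established to d░
2024-01-15 00:00:53.836 [INFO] cache.redis: File descriptor limit reach░
                                                                       ░
                                                                       ░
                                                                       ▼


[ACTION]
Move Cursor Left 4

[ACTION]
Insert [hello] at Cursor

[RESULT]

hello█024-01-15 00:00:03.578 [DEBUG] queue.consumer: Cache hit for key ▲
2024-01-15 00:00:03.547 [DEBUG] auth.jwt: Garbage collection triggered █
2024-01-15 00:00:06.936 [WARN] net.socket: Heartbeat received from peer░
2024-01-15 00:00:11.849 [WARN] queue.consumer: Garbage collection trigg░
2024-01-15 00:00:15.185 [INFO] api.handler: Heartbeat received from pee░
2024-01-15 00:00:18.855 [ERROR] db.pool: Rate limit applied to client  ░
2024-01-15 00:00:21.368 [INFO] db.pool: Worker thread started          ░
2024-01-15 00:00:25.245 [WARN] http.server: Backup completed successful░
2024-01-15 00:00:26.278 [INFO] auth.jwt: Configuration loaded from disk░
2024-01-15 00:00:28.148 [INFO] queue.consumer: Retrying failed operatio░
2024-01-15 00:00:32.510 [DEBUG] auth.jwt: SSL certificate validated    ░
2024-01-15 00:00:34.013 [INFO] db.pool: Heartbeat received from peer   ░
2024-01-15 00:00:34.026 [INFO] auth.jwt: SSL certificate validated     ░
2024-01-15 00:00:37.776 [INFO] net.socket: Retrying failed operation [d░
2024-01-15 00:00:40.863 [INFO] net.socket: Garbage collection triggered░
2024-01-15 00:00:45.787 [INFO] api.handler: Timeout waiting for respons░
2024-01-15 00:00:50.974 [INFO] cache.redis: Connection established to d░
2024-01-15 00:00:53.836 [INFO] cache.redis: File descriptor limit reach░
                                                                       ░
                                                                       ░
                                                                       ▼


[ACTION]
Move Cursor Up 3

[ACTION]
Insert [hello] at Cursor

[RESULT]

hellohello█024-01-15 00:00:03.578 [DEBUG] queue.consumer: Cache hit for▲
2024-01-15 00:00:03.547 [DEBUG] auth.jwt: Garbage collection triggered █
2024-01-15 00:00:06.936 [WARN] net.socket: Heartbeat received from peer░
2024-01-15 00:00:11.849 [WARN] queue.consumer: Garbage collection trigg░
2024-01-15 00:00:15.185 [INFO] api.handler: Heartbeat received from pee░
2024-01-15 00:00:18.855 [ERROR] db.pool: Rate limit applied to client  ░
2024-01-15 00:00:21.368 [INFO] db.pool: Worker thread started          ░
2024-01-15 00:00:25.245 [WARN] http.server: Backup completed successful░
2024-01-15 00:00:26.278 [INFO] auth.jwt: Configuration loaded from disk░
2024-01-15 00:00:28.148 [INFO] queue.consumer: Retrying failed operatio░
2024-01-15 00:00:32.510 [DEBUG] auth.jwt: SSL certificate validated    ░
2024-01-15 00:00:34.013 [INFO] db.pool: Heartbeat received from peer   ░
2024-01-15 00:00:34.026 [INFO] auth.jwt: SSL certificate validated     ░
2024-01-15 00:00:37.776 [INFO] net.socket: Retrying failed operation [d░
2024-01-15 00:00:40.863 [INFO] net.socket: Garbage collection triggered░
2024-01-15 00:00:45.787 [INFO] api.handler: Timeout waiting for respons░
2024-01-15 00:00:50.974 [INFO] cache.redis: Connection established to d░
2024-01-15 00:00:53.836 [INFO] cache.redis: File descriptor limit reach░
                                                                       ░
                                                                       ░
                                                                       ▼
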